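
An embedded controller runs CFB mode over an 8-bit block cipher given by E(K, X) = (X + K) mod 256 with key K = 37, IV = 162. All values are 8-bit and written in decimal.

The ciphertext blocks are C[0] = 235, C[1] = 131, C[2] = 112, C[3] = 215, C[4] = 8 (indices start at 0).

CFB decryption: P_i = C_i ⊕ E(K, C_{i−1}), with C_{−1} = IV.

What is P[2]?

P[2] = 216

P[2]: E(K, 131) = 168; 112 ⊕ 168 = 216.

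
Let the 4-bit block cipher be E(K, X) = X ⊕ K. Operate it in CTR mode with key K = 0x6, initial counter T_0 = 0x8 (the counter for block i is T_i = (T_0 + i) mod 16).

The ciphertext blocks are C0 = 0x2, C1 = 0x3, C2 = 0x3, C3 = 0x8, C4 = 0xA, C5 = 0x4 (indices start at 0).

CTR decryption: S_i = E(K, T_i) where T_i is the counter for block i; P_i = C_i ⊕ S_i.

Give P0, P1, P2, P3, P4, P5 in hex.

P0 = 0xC, P1 = 0xC, P2 = 0xF, P3 = 0x5, P4 = 0x0, P5 = 0xF

P0: T = 0x8, S = E(K, T) = 0xE; 0x2 ⊕ 0xE = 0xC.
P1: T = 0x9, S = E(K, T) = 0xF; 0x3 ⊕ 0xF = 0xC.
P2: T = 0xA, S = E(K, T) = 0xC; 0x3 ⊕ 0xC = 0xF.
P3: T = 0xB, S = E(K, T) = 0xD; 0x8 ⊕ 0xD = 0x5.
P4: T = 0xC, S = E(K, T) = 0xA; 0xA ⊕ 0xA = 0x0.
P5: T = 0xD, S = E(K, T) = 0xB; 0x4 ⊕ 0xB = 0xF.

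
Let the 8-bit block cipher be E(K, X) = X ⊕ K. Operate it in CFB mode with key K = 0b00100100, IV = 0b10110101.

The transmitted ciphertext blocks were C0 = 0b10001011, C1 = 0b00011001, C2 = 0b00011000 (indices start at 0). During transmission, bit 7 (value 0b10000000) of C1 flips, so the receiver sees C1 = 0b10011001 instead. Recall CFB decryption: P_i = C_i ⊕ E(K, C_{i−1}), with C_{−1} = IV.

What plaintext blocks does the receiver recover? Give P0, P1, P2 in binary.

Only C1 changed, to 0b10011001. In CFB, a change in C_i flips the same bit in P_i and garbles P_{i+1}. Decrypting the received ciphertext:
P0: E(K, 0b10110101) = 0b10010001; 0b10001011 ⊕ 0b10010001 = 0b00011010.
P1: E(K, 0b10001011) = 0b10101111; 0b10011001 ⊕ 0b10101111 = 0b00110110.
P2: E(K, 0b10011001) = 0b10111101; 0b00011000 ⊕ 0b10111101 = 0b10100101.
Blocks that differ from the original plaintext: P1, P2.

P0 = 0b00011010, P1 = 0b00110110, P2 = 0b10100101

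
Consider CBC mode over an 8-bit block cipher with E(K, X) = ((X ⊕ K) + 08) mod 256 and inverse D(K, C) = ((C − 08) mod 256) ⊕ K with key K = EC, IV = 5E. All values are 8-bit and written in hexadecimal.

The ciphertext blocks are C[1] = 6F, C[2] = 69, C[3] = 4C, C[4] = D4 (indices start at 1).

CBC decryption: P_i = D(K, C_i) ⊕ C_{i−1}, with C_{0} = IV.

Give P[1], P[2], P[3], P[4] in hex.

P[1]: D(K, 6F) = 8B; 8B ⊕ 5E = D5.
P[2]: D(K, 69) = 8D; 8D ⊕ 6F = E2.
P[3]: D(K, 4C) = A8; A8 ⊕ 69 = C1.
P[4]: D(K, D4) = 20; 20 ⊕ 4C = 6C.

P[1] = D5, P[2] = E2, P[3] = C1, P[4] = 6C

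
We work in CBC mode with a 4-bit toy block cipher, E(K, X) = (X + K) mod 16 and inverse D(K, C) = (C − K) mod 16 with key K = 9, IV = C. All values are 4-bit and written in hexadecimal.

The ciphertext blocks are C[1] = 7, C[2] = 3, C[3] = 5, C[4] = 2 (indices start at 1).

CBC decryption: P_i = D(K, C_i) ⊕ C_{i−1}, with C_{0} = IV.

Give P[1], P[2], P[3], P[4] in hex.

P[1]: D(K, 7) = E; E ⊕ C = 2.
P[2]: D(K, 3) = A; A ⊕ 7 = D.
P[3]: D(K, 5) = C; C ⊕ 3 = F.
P[4]: D(K, 2) = 9; 9 ⊕ 5 = C.

P[1] = 2, P[2] = D, P[3] = F, P[4] = C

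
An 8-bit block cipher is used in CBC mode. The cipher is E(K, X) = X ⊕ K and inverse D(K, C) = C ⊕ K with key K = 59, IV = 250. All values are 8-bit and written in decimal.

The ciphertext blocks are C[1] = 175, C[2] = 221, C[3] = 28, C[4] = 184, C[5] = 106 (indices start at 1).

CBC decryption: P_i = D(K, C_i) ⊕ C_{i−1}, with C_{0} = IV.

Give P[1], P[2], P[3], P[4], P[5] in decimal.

P[1] = 110, P[2] = 73, P[3] = 250, P[4] = 159, P[5] = 233

P[1]: D(K, 175) = 148; 148 ⊕ 250 = 110.
P[2]: D(K, 221) = 230; 230 ⊕ 175 = 73.
P[3]: D(K, 28) = 39; 39 ⊕ 221 = 250.
P[4]: D(K, 184) = 131; 131 ⊕ 28 = 159.
P[5]: D(K, 106) = 81; 81 ⊕ 184 = 233.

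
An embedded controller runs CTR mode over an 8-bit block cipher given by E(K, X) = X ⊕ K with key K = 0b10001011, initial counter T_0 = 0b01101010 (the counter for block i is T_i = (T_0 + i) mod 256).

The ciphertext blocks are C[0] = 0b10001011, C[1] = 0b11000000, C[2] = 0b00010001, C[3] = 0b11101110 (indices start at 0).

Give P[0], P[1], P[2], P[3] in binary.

P[0] = 0b01101010, P[1] = 0b00100000, P[2] = 0b11110110, P[3] = 0b00001000

CTR decryption: S_i = E(K, T_i) where T_i is the counter for block i; P_i = C_i ⊕ S_i.
P[0]: T = 0b01101010, S = E(K, T) = 0b11100001; 0b10001011 ⊕ 0b11100001 = 0b01101010.
P[1]: T = 0b01101011, S = E(K, T) = 0b11100000; 0b11000000 ⊕ 0b11100000 = 0b00100000.
P[2]: T = 0b01101100, S = E(K, T) = 0b11100111; 0b00010001 ⊕ 0b11100111 = 0b11110110.
P[3]: T = 0b01101101, S = E(K, T) = 0b11100110; 0b11101110 ⊕ 0b11100110 = 0b00001000.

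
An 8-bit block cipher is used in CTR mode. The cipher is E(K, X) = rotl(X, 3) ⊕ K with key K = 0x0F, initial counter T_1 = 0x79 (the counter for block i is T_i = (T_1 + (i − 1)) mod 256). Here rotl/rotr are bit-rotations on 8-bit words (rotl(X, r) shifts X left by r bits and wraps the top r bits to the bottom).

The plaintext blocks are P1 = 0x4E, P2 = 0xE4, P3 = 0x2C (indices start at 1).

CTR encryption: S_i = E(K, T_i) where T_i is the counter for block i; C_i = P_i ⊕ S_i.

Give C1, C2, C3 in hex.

C1 = 0x8A, C2 = 0x38, C3 = 0xF8

C1: T = 0x79, S = E(K, T) = 0xC4; 0x4E ⊕ 0xC4 = 0x8A.
C2: T = 0x7A, S = E(K, T) = 0xDC; 0xE4 ⊕ 0xDC = 0x38.
C3: T = 0x7B, S = E(K, T) = 0xD4; 0x2C ⊕ 0xD4 = 0xF8.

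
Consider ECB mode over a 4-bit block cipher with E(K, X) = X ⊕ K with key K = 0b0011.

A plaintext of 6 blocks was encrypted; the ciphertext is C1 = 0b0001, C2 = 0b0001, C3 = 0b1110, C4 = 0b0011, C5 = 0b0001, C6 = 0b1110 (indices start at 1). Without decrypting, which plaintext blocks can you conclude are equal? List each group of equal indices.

ECB encrypts each block independently with the same key, so equal ciphertext blocks imply equal plaintext blocks.
C1 = C2 = C5 = 0b0001, so P1 = P2 = P5.
C3 = C6 = 0b1110, so P3 = P6.

P1 = P2 = P5; P3 = P6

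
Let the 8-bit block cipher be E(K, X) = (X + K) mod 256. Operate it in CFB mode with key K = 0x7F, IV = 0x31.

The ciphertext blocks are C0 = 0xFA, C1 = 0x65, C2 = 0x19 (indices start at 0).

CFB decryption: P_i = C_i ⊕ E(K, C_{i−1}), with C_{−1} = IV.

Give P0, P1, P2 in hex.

P0 = 0x4A, P1 = 0x1C, P2 = 0xFD

P0: E(K, 0x31) = 0xB0; 0xFA ⊕ 0xB0 = 0x4A.
P1: E(K, 0xFA) = 0x79; 0x65 ⊕ 0x79 = 0x1C.
P2: E(K, 0x65) = 0xE4; 0x19 ⊕ 0xE4 = 0xFD.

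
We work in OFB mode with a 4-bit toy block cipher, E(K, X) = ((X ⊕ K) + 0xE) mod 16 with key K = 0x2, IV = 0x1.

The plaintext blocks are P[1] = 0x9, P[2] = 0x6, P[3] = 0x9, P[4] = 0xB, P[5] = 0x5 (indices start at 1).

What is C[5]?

C[5] = 0x4

OFB encryption: S_i = E(K, S_{i−1}) with S_{0} = IV; C_i = P_i ⊕ S_i.
C[1]: S = E(K, 0x1) = 0x1; 0x9 ⊕ 0x1 = 0x8.
C[2]: S = E(K, 0x1) = 0x1; 0x6 ⊕ 0x1 = 0x7.
C[3]: S = E(K, 0x1) = 0x1; 0x9 ⊕ 0x1 = 0x8.
C[4]: S = E(K, 0x1) = 0x1; 0xB ⊕ 0x1 = 0xA.
C[5]: S = E(K, 0x1) = 0x1; 0x5 ⊕ 0x1 = 0x4.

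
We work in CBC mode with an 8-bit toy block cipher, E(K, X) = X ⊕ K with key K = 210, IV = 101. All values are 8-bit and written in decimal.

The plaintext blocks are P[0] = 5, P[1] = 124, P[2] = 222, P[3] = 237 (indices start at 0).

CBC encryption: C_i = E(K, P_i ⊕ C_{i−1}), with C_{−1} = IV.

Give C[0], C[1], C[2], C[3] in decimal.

C[0] = 178, C[1] = 28, C[2] = 16, C[3] = 47

C[0]: P[0] ⊕ 101 = 96; E(K, 96) = 178.
C[1]: P[1] ⊕ 178 = 206; E(K, 206) = 28.
C[2]: P[2] ⊕ 28 = 194; E(K, 194) = 16.
C[3]: P[3] ⊕ 16 = 253; E(K, 253) = 47.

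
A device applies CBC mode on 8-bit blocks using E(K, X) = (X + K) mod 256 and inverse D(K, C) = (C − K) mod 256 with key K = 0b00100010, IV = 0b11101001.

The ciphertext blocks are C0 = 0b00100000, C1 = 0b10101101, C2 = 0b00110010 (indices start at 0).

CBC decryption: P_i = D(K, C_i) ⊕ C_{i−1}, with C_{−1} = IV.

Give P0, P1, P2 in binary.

P0: D(K, 0b00100000) = 0b11111110; 0b11111110 ⊕ 0b11101001 = 0b00010111.
P1: D(K, 0b10101101) = 0b10001011; 0b10001011 ⊕ 0b00100000 = 0b10101011.
P2: D(K, 0b00110010) = 0b00010000; 0b00010000 ⊕ 0b10101101 = 0b10111101.

P0 = 0b00010111, P1 = 0b10101011, P2 = 0b10111101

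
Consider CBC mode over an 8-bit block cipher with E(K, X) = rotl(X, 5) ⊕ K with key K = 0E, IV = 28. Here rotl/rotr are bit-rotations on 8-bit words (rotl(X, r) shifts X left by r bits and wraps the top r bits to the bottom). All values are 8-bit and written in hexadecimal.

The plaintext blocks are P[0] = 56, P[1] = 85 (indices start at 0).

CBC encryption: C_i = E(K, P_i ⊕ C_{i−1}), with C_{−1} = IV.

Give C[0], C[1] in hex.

C[0]: P[0] ⊕ 28 = 7E; E(K, 7E) = C1.
C[1]: P[1] ⊕ C1 = 44; E(K, 44) = 86.

C[0] = C1, C[1] = 86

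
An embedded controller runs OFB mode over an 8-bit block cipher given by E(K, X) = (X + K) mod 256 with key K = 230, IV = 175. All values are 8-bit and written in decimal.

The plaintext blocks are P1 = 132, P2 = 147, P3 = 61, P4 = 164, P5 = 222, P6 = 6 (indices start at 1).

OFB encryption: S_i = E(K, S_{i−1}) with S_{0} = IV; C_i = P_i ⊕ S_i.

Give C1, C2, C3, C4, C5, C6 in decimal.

C1 = 17, C2 = 232, C3 = 92, C4 = 227, C5 = 243, C6 = 21

C1: S = E(K, 175) = 149; 132 ⊕ 149 = 17.
C2: S = E(K, 149) = 123; 147 ⊕ 123 = 232.
C3: S = E(K, 123) = 97; 61 ⊕ 97 = 92.
C4: S = E(K, 97) = 71; 164 ⊕ 71 = 227.
C5: S = E(K, 71) = 45; 222 ⊕ 45 = 243.
C6: S = E(K, 45) = 19; 6 ⊕ 19 = 21.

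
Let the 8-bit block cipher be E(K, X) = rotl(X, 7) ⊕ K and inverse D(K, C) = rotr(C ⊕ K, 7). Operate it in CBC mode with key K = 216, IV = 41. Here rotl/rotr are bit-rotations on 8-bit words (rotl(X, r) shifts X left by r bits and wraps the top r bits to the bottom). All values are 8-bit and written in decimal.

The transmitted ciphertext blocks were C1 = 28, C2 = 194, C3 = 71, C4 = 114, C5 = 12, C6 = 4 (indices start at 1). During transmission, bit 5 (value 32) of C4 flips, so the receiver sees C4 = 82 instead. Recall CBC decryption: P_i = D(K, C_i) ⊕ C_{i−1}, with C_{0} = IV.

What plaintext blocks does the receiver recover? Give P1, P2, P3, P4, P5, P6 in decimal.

P1 = 160, P2 = 40, P3 = 253, P4 = 82, P5 = 251, P6 = 181

Only C4 changed, to 82. In CBC, a change in C_i garbles P_i and flips the same bit in P_{i+1}. Decrypting the received ciphertext:
P1: D(K, 28) = 137; 137 ⊕ 41 = 160.
P2: D(K, 194) = 52; 52 ⊕ 28 = 40.
P3: D(K, 71) = 63; 63 ⊕ 194 = 253.
P4: D(K, 82) = 21; 21 ⊕ 71 = 82.
P5: D(K, 12) = 169; 169 ⊕ 82 = 251.
P6: D(K, 4) = 185; 185 ⊕ 12 = 181.
Blocks that differ from the original plaintext: P4, P5.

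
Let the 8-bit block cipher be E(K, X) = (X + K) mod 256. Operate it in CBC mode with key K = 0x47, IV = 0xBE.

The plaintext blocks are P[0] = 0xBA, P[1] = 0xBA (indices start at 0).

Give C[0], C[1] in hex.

CBC encryption: C_i = E(K, P_i ⊕ C_{i−1}), with C_{−1} = IV.
C[0]: P[0] ⊕ 0xBE = 0x04; E(K, 0x04) = 0x4B.
C[1]: P[1] ⊕ 0x4B = 0xF1; E(K, 0xF1) = 0x38.

C[0] = 0x4B, C[1] = 0x38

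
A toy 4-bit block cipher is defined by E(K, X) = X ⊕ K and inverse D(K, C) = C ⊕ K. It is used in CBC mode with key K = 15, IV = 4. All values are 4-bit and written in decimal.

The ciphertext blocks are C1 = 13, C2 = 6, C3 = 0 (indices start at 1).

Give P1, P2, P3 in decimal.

CBC decryption: P_i = D(K, C_i) ⊕ C_{i−1}, with C_{0} = IV.
P1: D(K, 13) = 2; 2 ⊕ 4 = 6.
P2: D(K, 6) = 9; 9 ⊕ 13 = 4.
P3: D(K, 0) = 15; 15 ⊕ 6 = 9.

P1 = 6, P2 = 4, P3 = 9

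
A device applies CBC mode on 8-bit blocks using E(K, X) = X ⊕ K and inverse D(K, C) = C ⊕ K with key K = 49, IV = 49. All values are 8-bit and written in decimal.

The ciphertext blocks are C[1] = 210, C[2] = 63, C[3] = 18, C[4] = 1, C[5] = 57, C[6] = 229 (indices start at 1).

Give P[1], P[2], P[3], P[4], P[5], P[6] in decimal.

P[1] = 210, P[2] = 220, P[3] = 28, P[4] = 34, P[5] = 9, P[6] = 237

CBC decryption: P_i = D(K, C_i) ⊕ C_{i−1}, with C_{0} = IV.
P[1]: D(K, 210) = 227; 227 ⊕ 49 = 210.
P[2]: D(K, 63) = 14; 14 ⊕ 210 = 220.
P[3]: D(K, 18) = 35; 35 ⊕ 63 = 28.
P[4]: D(K, 1) = 48; 48 ⊕ 18 = 34.
P[5]: D(K, 57) = 8; 8 ⊕ 1 = 9.
P[6]: D(K, 229) = 212; 212 ⊕ 57 = 237.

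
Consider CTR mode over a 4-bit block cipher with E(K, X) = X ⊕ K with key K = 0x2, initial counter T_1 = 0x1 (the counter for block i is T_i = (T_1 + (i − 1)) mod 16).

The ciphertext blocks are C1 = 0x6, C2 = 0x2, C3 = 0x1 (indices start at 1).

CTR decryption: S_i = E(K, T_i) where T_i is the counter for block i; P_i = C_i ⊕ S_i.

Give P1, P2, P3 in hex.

P1 = 0x5, P2 = 0x2, P3 = 0x0

P1: T = 0x1, S = E(K, T) = 0x3; 0x6 ⊕ 0x3 = 0x5.
P2: T = 0x2, S = E(K, T) = 0x0; 0x2 ⊕ 0x0 = 0x2.
P3: T = 0x3, S = E(K, T) = 0x1; 0x1 ⊕ 0x1 = 0x0.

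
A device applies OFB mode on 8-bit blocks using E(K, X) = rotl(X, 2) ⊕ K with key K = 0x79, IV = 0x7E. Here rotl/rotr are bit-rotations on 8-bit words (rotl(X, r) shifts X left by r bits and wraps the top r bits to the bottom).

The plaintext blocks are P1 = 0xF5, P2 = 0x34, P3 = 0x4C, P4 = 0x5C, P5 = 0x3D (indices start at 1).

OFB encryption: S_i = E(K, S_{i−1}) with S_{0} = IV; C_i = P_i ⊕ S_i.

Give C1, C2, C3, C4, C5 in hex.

C1 = 0x75, C2 = 0x4F, C3 = 0xD8, C4 = 0x77, C5 = 0xE8

C1: S = E(K, 0x7E) = 0x80; 0xF5 ⊕ 0x80 = 0x75.
C2: S = E(K, 0x80) = 0x7B; 0x34 ⊕ 0x7B = 0x4F.
C3: S = E(K, 0x7B) = 0x94; 0x4C ⊕ 0x94 = 0xD8.
C4: S = E(K, 0x94) = 0x2B; 0x5C ⊕ 0x2B = 0x77.
C5: S = E(K, 0x2B) = 0xD5; 0x3D ⊕ 0xD5 = 0xE8.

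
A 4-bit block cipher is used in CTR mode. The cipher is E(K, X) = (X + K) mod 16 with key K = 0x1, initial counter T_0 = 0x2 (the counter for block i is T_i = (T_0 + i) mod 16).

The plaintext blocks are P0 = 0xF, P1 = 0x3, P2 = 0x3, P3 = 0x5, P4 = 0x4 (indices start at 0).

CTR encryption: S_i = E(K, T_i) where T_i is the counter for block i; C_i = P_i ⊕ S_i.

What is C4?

C0: T = 0x2, S = E(K, T) = 0x3; 0xF ⊕ 0x3 = 0xC.
C1: T = 0x3, S = E(K, T) = 0x4; 0x3 ⊕ 0x4 = 0x7.
C2: T = 0x4, S = E(K, T) = 0x5; 0x3 ⊕ 0x5 = 0x6.
C3: T = 0x5, S = E(K, T) = 0x6; 0x5 ⊕ 0x6 = 0x3.
C4: T = 0x6, S = E(K, T) = 0x7; 0x4 ⊕ 0x7 = 0x3.

C4 = 0x3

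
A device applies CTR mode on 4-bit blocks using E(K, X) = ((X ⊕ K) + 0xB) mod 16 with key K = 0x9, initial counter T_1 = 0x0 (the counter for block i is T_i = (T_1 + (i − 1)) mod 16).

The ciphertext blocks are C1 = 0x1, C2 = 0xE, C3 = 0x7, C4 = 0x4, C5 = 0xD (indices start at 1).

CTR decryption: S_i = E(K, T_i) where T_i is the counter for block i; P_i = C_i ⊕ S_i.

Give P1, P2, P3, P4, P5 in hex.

P1: T = 0x0, S = E(K, T) = 0x4; 0x1 ⊕ 0x4 = 0x5.
P2: T = 0x1, S = E(K, T) = 0x3; 0xE ⊕ 0x3 = 0xD.
P3: T = 0x2, S = E(K, T) = 0x6; 0x7 ⊕ 0x6 = 0x1.
P4: T = 0x3, S = E(K, T) = 0x5; 0x4 ⊕ 0x5 = 0x1.
P5: T = 0x4, S = E(K, T) = 0x8; 0xD ⊕ 0x8 = 0x5.

P1 = 0x5, P2 = 0xD, P3 = 0x1, P4 = 0x1, P5 = 0x5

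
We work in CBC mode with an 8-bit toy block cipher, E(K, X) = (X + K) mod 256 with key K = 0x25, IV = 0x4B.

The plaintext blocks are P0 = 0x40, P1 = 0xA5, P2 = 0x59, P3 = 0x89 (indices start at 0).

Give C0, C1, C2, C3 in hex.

CBC encryption: C_i = E(K, P_i ⊕ C_{i−1}), with C_{−1} = IV.
C0: P0 ⊕ 0x4B = 0x0B; E(K, 0x0B) = 0x30.
C1: P1 ⊕ 0x30 = 0x95; E(K, 0x95) = 0xBA.
C2: P2 ⊕ 0xBA = 0xE3; E(K, 0xE3) = 0x08.
C3: P3 ⊕ 0x08 = 0x81; E(K, 0x81) = 0xA6.

C0 = 0x30, C1 = 0xBA, C2 = 0x08, C3 = 0xA6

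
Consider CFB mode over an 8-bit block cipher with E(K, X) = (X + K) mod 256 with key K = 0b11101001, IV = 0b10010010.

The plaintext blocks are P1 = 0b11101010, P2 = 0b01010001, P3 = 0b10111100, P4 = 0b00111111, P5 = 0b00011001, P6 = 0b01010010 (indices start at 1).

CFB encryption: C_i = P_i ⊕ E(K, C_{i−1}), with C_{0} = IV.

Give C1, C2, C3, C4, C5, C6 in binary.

C1: E(K, 0b10010010) = 0b01111011; 0b11101010 ⊕ 0b01111011 = 0b10010001.
C2: E(K, 0b10010001) = 0b01111010; 0b01010001 ⊕ 0b01111010 = 0b00101011.
C3: E(K, 0b00101011) = 0b00010100; 0b10111100 ⊕ 0b00010100 = 0b10101000.
C4: E(K, 0b10101000) = 0b10010001; 0b00111111 ⊕ 0b10010001 = 0b10101110.
C5: E(K, 0b10101110) = 0b10010111; 0b00011001 ⊕ 0b10010111 = 0b10001110.
C6: E(K, 0b10001110) = 0b01110111; 0b01010010 ⊕ 0b01110111 = 0b00100101.

C1 = 0b10010001, C2 = 0b00101011, C3 = 0b10101000, C4 = 0b10101110, C5 = 0b10001110, C6 = 0b00100101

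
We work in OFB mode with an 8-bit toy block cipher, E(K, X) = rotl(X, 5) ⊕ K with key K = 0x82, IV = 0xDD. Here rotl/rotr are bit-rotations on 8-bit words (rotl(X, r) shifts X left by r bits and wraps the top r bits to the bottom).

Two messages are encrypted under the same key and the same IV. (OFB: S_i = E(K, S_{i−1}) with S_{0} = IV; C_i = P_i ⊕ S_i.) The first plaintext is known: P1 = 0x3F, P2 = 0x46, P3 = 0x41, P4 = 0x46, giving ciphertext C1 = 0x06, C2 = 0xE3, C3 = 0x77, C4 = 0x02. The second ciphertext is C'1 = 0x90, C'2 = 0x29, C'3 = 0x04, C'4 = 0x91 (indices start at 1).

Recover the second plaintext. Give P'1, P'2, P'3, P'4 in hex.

In OFB with a reused IV, both messages share the same keystream S_i, so C_i ⊕ C'_i = P_i ⊕ P'_i and thus P'_i = P_i ⊕ C_i ⊕ C'_i.
P'1: 0x3F ⊕ 0x06 ⊕ 0x90 = 0xA9.
P'2: 0x46 ⊕ 0xE3 ⊕ 0x29 = 0x8C.
P'3: 0x41 ⊕ 0x77 ⊕ 0x04 = 0x32.
P'4: 0x46 ⊕ 0x02 ⊕ 0x91 = 0xD5.

P'1 = 0xA9, P'2 = 0x8C, P'3 = 0x32, P'4 = 0xD5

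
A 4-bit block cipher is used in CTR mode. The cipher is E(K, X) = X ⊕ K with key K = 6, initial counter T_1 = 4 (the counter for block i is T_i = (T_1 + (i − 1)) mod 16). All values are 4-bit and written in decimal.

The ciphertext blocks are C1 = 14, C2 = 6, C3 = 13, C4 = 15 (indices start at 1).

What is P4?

P4 = 14

CTR decryption: S_i = E(K, T_i) where T_i is the counter for block i; P_i = C_i ⊕ S_i.
P4: T = 7, S = E(K, T) = 1; 15 ⊕ 1 = 14.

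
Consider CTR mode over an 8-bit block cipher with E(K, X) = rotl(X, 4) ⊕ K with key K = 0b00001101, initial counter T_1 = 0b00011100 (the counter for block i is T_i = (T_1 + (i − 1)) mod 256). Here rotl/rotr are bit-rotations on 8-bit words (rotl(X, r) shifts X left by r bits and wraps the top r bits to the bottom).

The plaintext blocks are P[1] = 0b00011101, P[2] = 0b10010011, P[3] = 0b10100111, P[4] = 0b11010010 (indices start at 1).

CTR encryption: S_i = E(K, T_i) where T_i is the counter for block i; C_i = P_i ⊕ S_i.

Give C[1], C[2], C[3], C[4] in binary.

C[1] = 0b11010001, C[2] = 0b01001111, C[3] = 0b01001011, C[4] = 0b00101110

C[1]: T = 0b00011100, S = E(K, T) = 0b11001100; 0b00011101 ⊕ 0b11001100 = 0b11010001.
C[2]: T = 0b00011101, S = E(K, T) = 0b11011100; 0b10010011 ⊕ 0b11011100 = 0b01001111.
C[3]: T = 0b00011110, S = E(K, T) = 0b11101100; 0b10100111 ⊕ 0b11101100 = 0b01001011.
C[4]: T = 0b00011111, S = E(K, T) = 0b11111100; 0b11010010 ⊕ 0b11111100 = 0b00101110.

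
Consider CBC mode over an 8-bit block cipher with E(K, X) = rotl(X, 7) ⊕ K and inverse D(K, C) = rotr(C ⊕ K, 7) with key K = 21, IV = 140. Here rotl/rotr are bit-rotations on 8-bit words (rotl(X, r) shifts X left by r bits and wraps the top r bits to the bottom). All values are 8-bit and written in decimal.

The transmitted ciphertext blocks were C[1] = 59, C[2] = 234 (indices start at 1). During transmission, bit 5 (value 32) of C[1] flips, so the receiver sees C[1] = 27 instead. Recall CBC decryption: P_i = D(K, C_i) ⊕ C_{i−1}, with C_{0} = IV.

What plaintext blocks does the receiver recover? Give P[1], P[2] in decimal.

Only C[1] changed, to 27. In CBC, a change in C_i garbles P_i and flips the same bit in P_{i+1}. Decrypting the received ciphertext:
P[1]: D(K, 27) = 28; 28 ⊕ 140 = 144.
P[2]: D(K, 234) = 255; 255 ⊕ 27 = 228.
Blocks that differ from the original plaintext: P[1], P[2].

P[1] = 144, P[2] = 228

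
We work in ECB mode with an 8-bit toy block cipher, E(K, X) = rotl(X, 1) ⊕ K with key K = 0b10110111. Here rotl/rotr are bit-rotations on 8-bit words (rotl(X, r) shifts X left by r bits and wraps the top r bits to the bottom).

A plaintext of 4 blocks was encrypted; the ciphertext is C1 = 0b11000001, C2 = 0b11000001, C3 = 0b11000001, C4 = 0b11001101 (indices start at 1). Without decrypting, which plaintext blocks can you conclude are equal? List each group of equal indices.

P1 = P2 = P3

ECB encrypts each block independently with the same key, so equal ciphertext blocks imply equal plaintext blocks.
C1 = C2 = C3 = 0b11000001, so P1 = P2 = P3.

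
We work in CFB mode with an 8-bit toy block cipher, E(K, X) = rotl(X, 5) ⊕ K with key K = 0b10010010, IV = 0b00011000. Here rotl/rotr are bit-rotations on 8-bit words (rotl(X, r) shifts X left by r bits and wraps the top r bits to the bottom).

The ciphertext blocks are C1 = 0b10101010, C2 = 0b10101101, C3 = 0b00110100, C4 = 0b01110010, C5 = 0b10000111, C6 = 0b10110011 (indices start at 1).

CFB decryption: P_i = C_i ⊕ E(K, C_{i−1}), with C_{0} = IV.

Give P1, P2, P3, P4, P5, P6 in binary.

P1: E(K, 0b00011000) = 0b10010001; 0b10101010 ⊕ 0b10010001 = 0b00111011.
P2: E(K, 0b10101010) = 0b11000111; 0b10101101 ⊕ 0b11000111 = 0b01101010.
P3: E(K, 0b10101101) = 0b00100111; 0b00110100 ⊕ 0b00100111 = 0b00010011.
P4: E(K, 0b00110100) = 0b00010100; 0b01110010 ⊕ 0b00010100 = 0b01100110.
P5: E(K, 0b01110010) = 0b11011100; 0b10000111 ⊕ 0b11011100 = 0b01011011.
P6: E(K, 0b10000111) = 0b01100010; 0b10110011 ⊕ 0b01100010 = 0b11010001.

P1 = 0b00111011, P2 = 0b01101010, P3 = 0b00010011, P4 = 0b01100110, P5 = 0b01011011, P6 = 0b11010001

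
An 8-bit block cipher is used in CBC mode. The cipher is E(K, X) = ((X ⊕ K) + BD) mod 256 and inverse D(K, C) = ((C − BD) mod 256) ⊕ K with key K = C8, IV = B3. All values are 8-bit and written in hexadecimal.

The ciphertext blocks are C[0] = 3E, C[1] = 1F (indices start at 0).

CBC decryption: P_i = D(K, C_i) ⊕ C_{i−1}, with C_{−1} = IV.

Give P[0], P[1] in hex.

P[0]: D(K, 3E) = 49; 49 ⊕ B3 = FA.
P[1]: D(K, 1F) = AA; AA ⊕ 3E = 94.

P[0] = FA, P[1] = 94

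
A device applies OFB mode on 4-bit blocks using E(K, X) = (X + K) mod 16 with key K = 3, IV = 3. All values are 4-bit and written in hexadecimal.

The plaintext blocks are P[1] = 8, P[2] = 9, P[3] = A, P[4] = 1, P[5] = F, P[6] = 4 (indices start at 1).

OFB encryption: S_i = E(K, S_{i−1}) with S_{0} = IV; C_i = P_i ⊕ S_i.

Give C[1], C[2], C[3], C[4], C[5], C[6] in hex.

C[1]: S = E(K, 3) = 6; 8 ⊕ 6 = E.
C[2]: S = E(K, 6) = 9; 9 ⊕ 9 = 0.
C[3]: S = E(K, 9) = C; A ⊕ C = 6.
C[4]: S = E(K, C) = F; 1 ⊕ F = E.
C[5]: S = E(K, F) = 2; F ⊕ 2 = D.
C[6]: S = E(K, 2) = 5; 4 ⊕ 5 = 1.

C[1] = E, C[2] = 0, C[3] = 6, C[4] = E, C[5] = D, C[6] = 1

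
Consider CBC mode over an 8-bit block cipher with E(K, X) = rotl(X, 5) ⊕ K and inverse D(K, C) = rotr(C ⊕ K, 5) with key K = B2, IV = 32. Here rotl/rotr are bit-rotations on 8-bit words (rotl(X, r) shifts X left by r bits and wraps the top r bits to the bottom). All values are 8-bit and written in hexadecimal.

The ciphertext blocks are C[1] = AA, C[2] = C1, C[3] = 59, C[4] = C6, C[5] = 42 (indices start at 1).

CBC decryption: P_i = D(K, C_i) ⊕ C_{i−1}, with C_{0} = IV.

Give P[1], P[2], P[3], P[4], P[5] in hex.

P[1] = F2, P[2] = 31, P[3] = 9E, P[4] = FA, P[5] = 41

P[1]: D(K, AA) = C0; C0 ⊕ 32 = F2.
P[2]: D(K, C1) = 9B; 9B ⊕ AA = 31.
P[3]: D(K, 59) = 5F; 5F ⊕ C1 = 9E.
P[4]: D(K, C6) = A3; A3 ⊕ 59 = FA.
P[5]: D(K, 42) = 87; 87 ⊕ C6 = 41.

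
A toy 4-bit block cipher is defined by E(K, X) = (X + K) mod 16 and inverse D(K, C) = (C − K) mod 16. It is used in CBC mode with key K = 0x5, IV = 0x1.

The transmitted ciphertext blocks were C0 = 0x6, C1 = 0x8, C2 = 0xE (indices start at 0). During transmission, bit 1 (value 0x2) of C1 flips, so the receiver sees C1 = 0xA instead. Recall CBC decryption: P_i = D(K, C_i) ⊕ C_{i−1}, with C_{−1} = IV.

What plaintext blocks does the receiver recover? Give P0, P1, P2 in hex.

Only C1 changed, to 0xA. In CBC, a change in C_i garbles P_i and flips the same bit in P_{i+1}. Decrypting the received ciphertext:
P0: D(K, 0x6) = 0x1; 0x1 ⊕ 0x1 = 0x0.
P1: D(K, 0xA) = 0x5; 0x5 ⊕ 0x6 = 0x3.
P2: D(K, 0xE) = 0x9; 0x9 ⊕ 0xA = 0x3.
Blocks that differ from the original plaintext: P1, P2.

P0 = 0x0, P1 = 0x3, P2 = 0x3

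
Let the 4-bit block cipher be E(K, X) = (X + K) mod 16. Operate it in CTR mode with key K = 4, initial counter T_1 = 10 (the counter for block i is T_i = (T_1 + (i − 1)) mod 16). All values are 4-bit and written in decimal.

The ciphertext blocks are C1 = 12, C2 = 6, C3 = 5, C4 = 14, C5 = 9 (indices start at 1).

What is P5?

P5 = 11

CTR decryption: S_i = E(K, T_i) where T_i is the counter for block i; P_i = C_i ⊕ S_i.
P5: T = 14, S = E(K, T) = 2; 9 ⊕ 2 = 11.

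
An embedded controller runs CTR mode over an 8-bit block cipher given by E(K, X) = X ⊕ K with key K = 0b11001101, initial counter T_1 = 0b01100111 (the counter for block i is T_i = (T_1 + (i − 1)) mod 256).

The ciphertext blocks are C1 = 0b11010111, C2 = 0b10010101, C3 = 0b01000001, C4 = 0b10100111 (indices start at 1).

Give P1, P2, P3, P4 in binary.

CTR decryption: S_i = E(K, T_i) where T_i is the counter for block i; P_i = C_i ⊕ S_i.
P1: T = 0b01100111, S = E(K, T) = 0b10101010; 0b11010111 ⊕ 0b10101010 = 0b01111101.
P2: T = 0b01101000, S = E(K, T) = 0b10100101; 0b10010101 ⊕ 0b10100101 = 0b00110000.
P3: T = 0b01101001, S = E(K, T) = 0b10100100; 0b01000001 ⊕ 0b10100100 = 0b11100101.
P4: T = 0b01101010, S = E(K, T) = 0b10100111; 0b10100111 ⊕ 0b10100111 = 0b00000000.

P1 = 0b01111101, P2 = 0b00110000, P3 = 0b11100101, P4 = 0b00000000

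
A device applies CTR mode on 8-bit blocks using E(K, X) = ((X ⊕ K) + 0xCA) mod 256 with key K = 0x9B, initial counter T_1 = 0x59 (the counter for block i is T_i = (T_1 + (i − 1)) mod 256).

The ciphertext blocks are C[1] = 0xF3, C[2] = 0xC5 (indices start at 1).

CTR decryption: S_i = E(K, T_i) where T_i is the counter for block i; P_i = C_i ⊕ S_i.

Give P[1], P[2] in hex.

P[1]: T = 0x59, S = E(K, T) = 0x8C; 0xF3 ⊕ 0x8C = 0x7F.
P[2]: T = 0x5A, S = E(K, T) = 0x8B; 0xC5 ⊕ 0x8B = 0x4E.

P[1] = 0x7F, P[2] = 0x4E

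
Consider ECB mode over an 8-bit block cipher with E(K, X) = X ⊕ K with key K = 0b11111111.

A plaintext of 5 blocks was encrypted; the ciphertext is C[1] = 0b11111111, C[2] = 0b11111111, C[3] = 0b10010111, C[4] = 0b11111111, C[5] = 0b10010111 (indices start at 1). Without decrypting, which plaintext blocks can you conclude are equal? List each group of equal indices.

ECB encrypts each block independently with the same key, so equal ciphertext blocks imply equal plaintext blocks.
C[1] = C[2] = C[4] = 0b11111111, so P[1] = P[2] = P[4].
C[3] = C[5] = 0b10010111, so P[3] = P[5].

P[1] = P[2] = P[4]; P[3] = P[5]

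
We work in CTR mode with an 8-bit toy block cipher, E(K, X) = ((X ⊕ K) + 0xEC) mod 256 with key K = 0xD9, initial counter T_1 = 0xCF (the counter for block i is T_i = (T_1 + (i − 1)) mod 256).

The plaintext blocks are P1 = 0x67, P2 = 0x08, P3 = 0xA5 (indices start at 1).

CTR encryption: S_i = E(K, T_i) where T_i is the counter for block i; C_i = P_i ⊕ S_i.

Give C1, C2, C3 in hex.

C1 = 0x65, C2 = 0xFD, C3 = 0x51

C1: T = 0xCF, S = E(K, T) = 0x02; 0x67 ⊕ 0x02 = 0x65.
C2: T = 0xD0, S = E(K, T) = 0xF5; 0x08 ⊕ 0xF5 = 0xFD.
C3: T = 0xD1, S = E(K, T) = 0xF4; 0xA5 ⊕ 0xF4 = 0x51.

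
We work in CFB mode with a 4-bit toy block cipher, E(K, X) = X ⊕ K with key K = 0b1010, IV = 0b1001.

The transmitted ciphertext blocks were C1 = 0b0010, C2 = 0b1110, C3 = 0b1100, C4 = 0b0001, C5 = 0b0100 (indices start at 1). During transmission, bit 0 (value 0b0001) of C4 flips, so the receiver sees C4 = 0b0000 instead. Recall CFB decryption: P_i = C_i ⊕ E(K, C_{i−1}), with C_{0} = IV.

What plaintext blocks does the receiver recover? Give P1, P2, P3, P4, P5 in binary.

P1 = 0b0001, P2 = 0b0110, P3 = 0b1000, P4 = 0b0110, P5 = 0b1110

Only C4 changed, to 0b0000. In CFB, a change in C_i flips the same bit in P_i and garbles P_{i+1}. Decrypting the received ciphertext:
P1: E(K, 0b1001) = 0b0011; 0b0010 ⊕ 0b0011 = 0b0001.
P2: E(K, 0b0010) = 0b1000; 0b1110 ⊕ 0b1000 = 0b0110.
P3: E(K, 0b1110) = 0b0100; 0b1100 ⊕ 0b0100 = 0b1000.
P4: E(K, 0b1100) = 0b0110; 0b0000 ⊕ 0b0110 = 0b0110.
P5: E(K, 0b0000) = 0b1010; 0b0100 ⊕ 0b1010 = 0b1110.
Blocks that differ from the original plaintext: P4, P5.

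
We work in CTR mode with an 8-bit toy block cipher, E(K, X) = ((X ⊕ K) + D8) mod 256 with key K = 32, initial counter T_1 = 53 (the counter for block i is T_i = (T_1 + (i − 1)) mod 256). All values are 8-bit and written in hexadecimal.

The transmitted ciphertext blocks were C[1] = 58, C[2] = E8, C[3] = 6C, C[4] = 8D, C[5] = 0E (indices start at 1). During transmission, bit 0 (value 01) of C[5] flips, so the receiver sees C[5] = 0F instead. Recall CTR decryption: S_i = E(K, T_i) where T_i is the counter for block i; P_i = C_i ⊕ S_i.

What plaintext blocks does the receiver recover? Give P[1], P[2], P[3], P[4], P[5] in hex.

Only C[5] changed, to 0F. In CTR, a change in C_i flips the same bit in P_i only; the keystream is unaffected. Decrypting the received ciphertext:
P[1]: T = 53, S = E(K, T) = 39; 58 ⊕ 39 = 61.
P[2]: T = 54, S = E(K, T) = 3E; E8 ⊕ 3E = D6.
P[3]: T = 55, S = E(K, T) = 3F; 6C ⊕ 3F = 53.
P[4]: T = 56, S = E(K, T) = 3C; 8D ⊕ 3C = B1.
P[5]: T = 57, S = E(K, T) = 3D; 0F ⊕ 3D = 32.
Blocks that differ from the original plaintext: P[5].

P[1] = 61, P[2] = D6, P[3] = 53, P[4] = B1, P[5] = 32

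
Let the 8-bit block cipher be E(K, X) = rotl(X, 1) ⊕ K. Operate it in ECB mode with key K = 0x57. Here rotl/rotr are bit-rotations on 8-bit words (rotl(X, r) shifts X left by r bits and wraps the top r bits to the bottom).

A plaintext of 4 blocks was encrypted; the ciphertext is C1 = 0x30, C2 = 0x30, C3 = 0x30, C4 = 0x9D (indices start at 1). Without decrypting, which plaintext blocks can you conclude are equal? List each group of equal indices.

ECB encrypts each block independently with the same key, so equal ciphertext blocks imply equal plaintext blocks.
C1 = C2 = C3 = 0x30, so P1 = P2 = P3.

P1 = P2 = P3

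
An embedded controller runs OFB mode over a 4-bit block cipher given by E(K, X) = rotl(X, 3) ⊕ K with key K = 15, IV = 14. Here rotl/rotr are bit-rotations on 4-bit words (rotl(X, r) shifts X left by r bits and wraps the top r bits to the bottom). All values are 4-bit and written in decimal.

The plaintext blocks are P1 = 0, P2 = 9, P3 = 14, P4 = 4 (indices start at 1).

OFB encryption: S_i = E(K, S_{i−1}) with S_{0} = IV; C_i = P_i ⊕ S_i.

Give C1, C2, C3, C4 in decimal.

C1 = 8, C2 = 2, C3 = 12, C4 = 10

C1: S = E(K, 14) = 8; 0 ⊕ 8 = 8.
C2: S = E(K, 8) = 11; 9 ⊕ 11 = 2.
C3: S = E(K, 11) = 2; 14 ⊕ 2 = 12.
C4: S = E(K, 2) = 14; 4 ⊕ 14 = 10.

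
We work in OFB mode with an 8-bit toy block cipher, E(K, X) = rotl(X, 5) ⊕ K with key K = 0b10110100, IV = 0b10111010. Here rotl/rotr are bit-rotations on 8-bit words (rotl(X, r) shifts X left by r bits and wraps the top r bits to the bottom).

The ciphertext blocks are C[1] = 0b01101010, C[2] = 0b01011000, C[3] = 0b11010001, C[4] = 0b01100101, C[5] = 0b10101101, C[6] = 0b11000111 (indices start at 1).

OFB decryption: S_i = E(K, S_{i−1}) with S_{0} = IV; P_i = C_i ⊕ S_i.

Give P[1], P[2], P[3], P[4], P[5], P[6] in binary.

P[1]: S = E(K, 0b10111010) = 0b11100011; 0b01101010 ⊕ 0b11100011 = 0b10001001.
P[2]: S = E(K, 0b11100011) = 0b11001000; 0b01011000 ⊕ 0b11001000 = 0b10010000.
P[3]: S = E(K, 0b11001000) = 0b10101101; 0b11010001 ⊕ 0b10101101 = 0b01111100.
P[4]: S = E(K, 0b10101101) = 0b00000001; 0b01100101 ⊕ 0b00000001 = 0b01100100.
P[5]: S = E(K, 0b00000001) = 0b10010100; 0b10101101 ⊕ 0b10010100 = 0b00111001.
P[6]: S = E(K, 0b10010100) = 0b00100110; 0b11000111 ⊕ 0b00100110 = 0b11100001.

P[1] = 0b10001001, P[2] = 0b10010000, P[3] = 0b01111100, P[4] = 0b01100100, P[5] = 0b00111001, P[6] = 0b11100001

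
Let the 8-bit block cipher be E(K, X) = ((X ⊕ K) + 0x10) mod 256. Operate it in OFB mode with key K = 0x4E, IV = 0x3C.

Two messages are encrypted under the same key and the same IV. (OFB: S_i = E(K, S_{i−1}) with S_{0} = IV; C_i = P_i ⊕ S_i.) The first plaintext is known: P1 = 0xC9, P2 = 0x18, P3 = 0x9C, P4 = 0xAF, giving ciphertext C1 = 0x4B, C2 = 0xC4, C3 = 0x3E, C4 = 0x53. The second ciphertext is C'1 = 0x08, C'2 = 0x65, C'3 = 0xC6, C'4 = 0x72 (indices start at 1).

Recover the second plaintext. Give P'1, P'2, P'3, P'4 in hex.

In OFB with a reused IV, both messages share the same keystream S_i, so C_i ⊕ C'_i = P_i ⊕ P'_i and thus P'_i = P_i ⊕ C_i ⊕ C'_i.
P'1: 0xC9 ⊕ 0x4B ⊕ 0x08 = 0x8A.
P'2: 0x18 ⊕ 0xC4 ⊕ 0x65 = 0xB9.
P'3: 0x9C ⊕ 0x3E ⊕ 0xC6 = 0x64.
P'4: 0xAF ⊕ 0x53 ⊕ 0x72 = 0x8E.

P'1 = 0x8A, P'2 = 0xB9, P'3 = 0x64, P'4 = 0x8E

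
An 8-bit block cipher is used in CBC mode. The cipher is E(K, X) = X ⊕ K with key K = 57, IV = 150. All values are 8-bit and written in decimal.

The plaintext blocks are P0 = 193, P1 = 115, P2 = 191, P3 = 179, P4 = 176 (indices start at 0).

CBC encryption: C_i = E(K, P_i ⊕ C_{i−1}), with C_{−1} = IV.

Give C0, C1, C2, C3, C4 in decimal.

C0 = 110, C1 = 36, C2 = 162, C3 = 40, C4 = 161

C0: P0 ⊕ 150 = 87; E(K, 87) = 110.
C1: P1 ⊕ 110 = 29; E(K, 29) = 36.
C2: P2 ⊕ 36 = 155; E(K, 155) = 162.
C3: P3 ⊕ 162 = 17; E(K, 17) = 40.
C4: P4 ⊕ 40 = 152; E(K, 152) = 161.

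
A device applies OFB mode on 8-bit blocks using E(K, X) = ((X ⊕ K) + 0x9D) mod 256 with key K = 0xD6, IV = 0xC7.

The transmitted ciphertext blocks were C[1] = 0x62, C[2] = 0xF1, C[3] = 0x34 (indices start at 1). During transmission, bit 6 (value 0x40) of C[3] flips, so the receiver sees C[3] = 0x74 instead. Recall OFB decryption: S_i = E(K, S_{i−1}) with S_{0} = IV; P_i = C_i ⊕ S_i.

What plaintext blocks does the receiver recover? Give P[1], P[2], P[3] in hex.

Only C[3] changed, to 0x74. In OFB, a change in C_i flips the same bit in P_i only; the keystream is unaffected. Decrypting the received ciphertext:
P[1]: S = E(K, 0xC7) = 0xAE; 0x62 ⊕ 0xAE = 0xCC.
P[2]: S = E(K, 0xAE) = 0x15; 0xF1 ⊕ 0x15 = 0xE4.
P[3]: S = E(K, 0x15) = 0x60; 0x74 ⊕ 0x60 = 0x14.
Blocks that differ from the original plaintext: P[3].

P[1] = 0xCC, P[2] = 0xE4, P[3] = 0x14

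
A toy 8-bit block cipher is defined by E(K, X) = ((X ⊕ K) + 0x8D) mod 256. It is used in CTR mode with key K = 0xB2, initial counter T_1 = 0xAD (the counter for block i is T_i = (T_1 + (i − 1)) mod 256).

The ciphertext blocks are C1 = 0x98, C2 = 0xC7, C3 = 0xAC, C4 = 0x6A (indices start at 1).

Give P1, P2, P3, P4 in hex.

P1 = 0x34, P2 = 0x6E, P3 = 0x06, P4 = 0xE5

CTR decryption: S_i = E(K, T_i) where T_i is the counter for block i; P_i = C_i ⊕ S_i.
P1: T = 0xAD, S = E(K, T) = 0xAC; 0x98 ⊕ 0xAC = 0x34.
P2: T = 0xAE, S = E(K, T) = 0xA9; 0xC7 ⊕ 0xA9 = 0x6E.
P3: T = 0xAF, S = E(K, T) = 0xAA; 0xAC ⊕ 0xAA = 0x06.
P4: T = 0xB0, S = E(K, T) = 0x8F; 0x6A ⊕ 0x8F = 0xE5.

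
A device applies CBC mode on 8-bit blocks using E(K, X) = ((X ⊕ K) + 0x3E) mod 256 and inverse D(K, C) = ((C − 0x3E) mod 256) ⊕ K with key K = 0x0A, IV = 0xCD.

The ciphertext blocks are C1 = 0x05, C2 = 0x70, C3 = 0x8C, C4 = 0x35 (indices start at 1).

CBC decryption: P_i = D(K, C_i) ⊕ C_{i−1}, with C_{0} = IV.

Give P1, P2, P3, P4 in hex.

P1: D(K, 0x05) = 0xCD; 0xCD ⊕ 0xCD = 0x00.
P2: D(K, 0x70) = 0x38; 0x38 ⊕ 0x05 = 0x3D.
P3: D(K, 0x8C) = 0x44; 0x44 ⊕ 0x70 = 0x34.
P4: D(K, 0x35) = 0xFD; 0xFD ⊕ 0x8C = 0x71.

P1 = 0x00, P2 = 0x3D, P3 = 0x34, P4 = 0x71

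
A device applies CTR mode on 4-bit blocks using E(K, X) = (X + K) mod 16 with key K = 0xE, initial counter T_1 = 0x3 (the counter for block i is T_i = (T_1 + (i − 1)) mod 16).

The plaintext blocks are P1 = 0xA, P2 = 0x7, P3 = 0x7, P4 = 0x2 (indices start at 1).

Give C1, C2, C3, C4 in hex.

CTR encryption: S_i = E(K, T_i) where T_i is the counter for block i; C_i = P_i ⊕ S_i.
C1: T = 0x3, S = E(K, T) = 0x1; 0xA ⊕ 0x1 = 0xB.
C2: T = 0x4, S = E(K, T) = 0x2; 0x7 ⊕ 0x2 = 0x5.
C3: T = 0x5, S = E(K, T) = 0x3; 0x7 ⊕ 0x3 = 0x4.
C4: T = 0x6, S = E(K, T) = 0x4; 0x2 ⊕ 0x4 = 0x6.

C1 = 0xB, C2 = 0x5, C3 = 0x4, C4 = 0x6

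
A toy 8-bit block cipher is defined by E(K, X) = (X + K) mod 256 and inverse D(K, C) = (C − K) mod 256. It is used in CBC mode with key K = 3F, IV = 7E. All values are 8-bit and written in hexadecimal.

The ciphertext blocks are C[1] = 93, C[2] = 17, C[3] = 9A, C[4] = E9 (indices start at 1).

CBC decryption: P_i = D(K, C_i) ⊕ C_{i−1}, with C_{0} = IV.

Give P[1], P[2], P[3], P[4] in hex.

P[1] = 2A, P[2] = 4B, P[3] = 4C, P[4] = 30

P[1]: D(K, 93) = 54; 54 ⊕ 7E = 2A.
P[2]: D(K, 17) = D8; D8 ⊕ 93 = 4B.
P[3]: D(K, 9A) = 5B; 5B ⊕ 17 = 4C.
P[4]: D(K, E9) = AA; AA ⊕ 9A = 30.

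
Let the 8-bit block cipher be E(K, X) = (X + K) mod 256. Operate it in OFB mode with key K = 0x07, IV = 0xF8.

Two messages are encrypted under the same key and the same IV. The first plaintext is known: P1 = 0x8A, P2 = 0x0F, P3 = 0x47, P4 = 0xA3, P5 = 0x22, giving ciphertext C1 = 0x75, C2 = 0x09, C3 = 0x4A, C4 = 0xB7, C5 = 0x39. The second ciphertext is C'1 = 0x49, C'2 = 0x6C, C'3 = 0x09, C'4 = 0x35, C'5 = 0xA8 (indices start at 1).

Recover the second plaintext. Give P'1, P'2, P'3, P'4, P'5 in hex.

P'1 = 0xB6, P'2 = 0x6A, P'3 = 0x04, P'4 = 0x21, P'5 = 0xB3

In OFB with a reused IV, both messages share the same keystream S_i, so C_i ⊕ C'_i = P_i ⊕ P'_i and thus P'_i = P_i ⊕ C_i ⊕ C'_i.
P'1: 0x8A ⊕ 0x75 ⊕ 0x49 = 0xB6.
P'2: 0x0F ⊕ 0x09 ⊕ 0x6C = 0x6A.
P'3: 0x47 ⊕ 0x4A ⊕ 0x09 = 0x04.
P'4: 0xA3 ⊕ 0xB7 ⊕ 0x35 = 0x21.
P'5: 0x22 ⊕ 0x39 ⊕ 0xA8 = 0xB3.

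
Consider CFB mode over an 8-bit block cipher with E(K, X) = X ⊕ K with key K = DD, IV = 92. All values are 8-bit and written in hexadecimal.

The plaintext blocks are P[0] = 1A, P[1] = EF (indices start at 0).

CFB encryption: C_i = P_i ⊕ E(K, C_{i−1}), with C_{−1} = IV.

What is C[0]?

C[0] = 55

C[0]: E(K, 92) = 4F; 1A ⊕ 4F = 55.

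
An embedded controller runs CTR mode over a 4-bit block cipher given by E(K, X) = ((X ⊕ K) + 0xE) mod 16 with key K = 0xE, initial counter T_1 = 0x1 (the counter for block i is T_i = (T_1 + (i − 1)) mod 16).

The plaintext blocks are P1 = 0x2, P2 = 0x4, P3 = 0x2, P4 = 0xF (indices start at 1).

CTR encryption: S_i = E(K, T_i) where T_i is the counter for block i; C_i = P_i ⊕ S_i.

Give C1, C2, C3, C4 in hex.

C1 = 0xF, C2 = 0xE, C3 = 0x9, C4 = 0x7

C1: T = 0x1, S = E(K, T) = 0xD; 0x2 ⊕ 0xD = 0xF.
C2: T = 0x2, S = E(K, T) = 0xA; 0x4 ⊕ 0xA = 0xE.
C3: T = 0x3, S = E(K, T) = 0xB; 0x2 ⊕ 0xB = 0x9.
C4: T = 0x4, S = E(K, T) = 0x8; 0xF ⊕ 0x8 = 0x7.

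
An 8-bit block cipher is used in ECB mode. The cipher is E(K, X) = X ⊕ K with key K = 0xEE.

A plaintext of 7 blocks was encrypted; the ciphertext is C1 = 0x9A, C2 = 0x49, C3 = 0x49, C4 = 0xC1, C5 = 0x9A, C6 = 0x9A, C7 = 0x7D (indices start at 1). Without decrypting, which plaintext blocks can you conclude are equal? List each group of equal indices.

ECB encrypts each block independently with the same key, so equal ciphertext blocks imply equal plaintext blocks.
C1 = C5 = C6 = 0x9A, so P1 = P5 = P6.
C2 = C3 = 0x49, so P2 = P3.

P1 = P5 = P6; P2 = P3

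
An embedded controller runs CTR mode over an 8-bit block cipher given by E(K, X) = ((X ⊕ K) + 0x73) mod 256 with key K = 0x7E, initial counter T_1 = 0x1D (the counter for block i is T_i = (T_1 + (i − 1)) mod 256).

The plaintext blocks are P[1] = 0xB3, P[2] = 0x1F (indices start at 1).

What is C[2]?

CTR encryption: S_i = E(K, T_i) where T_i is the counter for block i; C_i = P_i ⊕ S_i.
C[1]: T = 0x1D, S = E(K, T) = 0xD6; 0xB3 ⊕ 0xD6 = 0x65.
C[2]: T = 0x1E, S = E(K, T) = 0xD3; 0x1F ⊕ 0xD3 = 0xCC.

C[2] = 0xCC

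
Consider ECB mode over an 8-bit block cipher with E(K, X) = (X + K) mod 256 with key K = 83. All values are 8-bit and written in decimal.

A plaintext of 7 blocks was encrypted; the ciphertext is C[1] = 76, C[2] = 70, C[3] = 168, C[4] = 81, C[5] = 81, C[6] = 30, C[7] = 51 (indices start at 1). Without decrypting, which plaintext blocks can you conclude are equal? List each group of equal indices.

P[4] = P[5]

ECB encrypts each block independently with the same key, so equal ciphertext blocks imply equal plaintext blocks.
C[4] = C[5] = 81, so P[4] = P[5].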